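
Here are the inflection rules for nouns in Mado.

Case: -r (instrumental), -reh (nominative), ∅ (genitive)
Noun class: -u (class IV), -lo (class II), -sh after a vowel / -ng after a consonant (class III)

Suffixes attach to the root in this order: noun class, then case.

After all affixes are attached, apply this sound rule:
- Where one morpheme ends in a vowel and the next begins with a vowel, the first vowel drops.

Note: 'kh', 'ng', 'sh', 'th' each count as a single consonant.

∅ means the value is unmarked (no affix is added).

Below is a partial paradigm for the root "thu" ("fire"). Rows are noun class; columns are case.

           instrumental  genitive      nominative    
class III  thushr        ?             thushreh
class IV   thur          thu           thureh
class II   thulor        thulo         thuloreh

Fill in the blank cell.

Attach noun class class III -sh (after vowel 'u') → thush.
case = genitive: zero marking, form stays thush.
Vowel deletion: no change.

thush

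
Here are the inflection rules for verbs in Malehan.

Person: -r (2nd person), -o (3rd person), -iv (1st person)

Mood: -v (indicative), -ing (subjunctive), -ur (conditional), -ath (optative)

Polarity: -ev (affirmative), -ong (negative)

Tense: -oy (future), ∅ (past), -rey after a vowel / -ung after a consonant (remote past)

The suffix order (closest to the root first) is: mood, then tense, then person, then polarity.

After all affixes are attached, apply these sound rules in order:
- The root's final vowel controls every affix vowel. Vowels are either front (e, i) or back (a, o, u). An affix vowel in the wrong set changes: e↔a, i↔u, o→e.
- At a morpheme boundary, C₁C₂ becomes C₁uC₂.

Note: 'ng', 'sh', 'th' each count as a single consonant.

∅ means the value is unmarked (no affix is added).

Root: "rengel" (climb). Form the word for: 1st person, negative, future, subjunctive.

rengelingeyiveng

Attach mood subjunctive -ing → rengeling.
Attach tense future -oy → rengelingoy.
Attach person 1st person -iv → rengelingoyiv.
Attach polarity negative -ong → rengelingoyivong.
Apply vowel harmony: rengelingoyivong → rengelingeyiveng.
Epenthesis: no change.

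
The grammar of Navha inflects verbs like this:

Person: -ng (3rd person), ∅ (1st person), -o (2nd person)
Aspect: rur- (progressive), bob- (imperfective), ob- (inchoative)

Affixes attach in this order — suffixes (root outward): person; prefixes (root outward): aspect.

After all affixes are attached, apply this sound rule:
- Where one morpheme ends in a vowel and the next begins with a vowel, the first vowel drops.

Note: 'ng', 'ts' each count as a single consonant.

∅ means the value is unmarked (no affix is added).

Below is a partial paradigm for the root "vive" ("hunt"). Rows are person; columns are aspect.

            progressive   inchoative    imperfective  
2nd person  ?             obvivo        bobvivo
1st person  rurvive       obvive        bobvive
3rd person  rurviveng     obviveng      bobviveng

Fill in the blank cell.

rurvivo

Attach person 2nd person -o → viveo.
Attach aspect progressive rur- → rurviveo.
Apply vowel deletion: rurviveo → rurvivo.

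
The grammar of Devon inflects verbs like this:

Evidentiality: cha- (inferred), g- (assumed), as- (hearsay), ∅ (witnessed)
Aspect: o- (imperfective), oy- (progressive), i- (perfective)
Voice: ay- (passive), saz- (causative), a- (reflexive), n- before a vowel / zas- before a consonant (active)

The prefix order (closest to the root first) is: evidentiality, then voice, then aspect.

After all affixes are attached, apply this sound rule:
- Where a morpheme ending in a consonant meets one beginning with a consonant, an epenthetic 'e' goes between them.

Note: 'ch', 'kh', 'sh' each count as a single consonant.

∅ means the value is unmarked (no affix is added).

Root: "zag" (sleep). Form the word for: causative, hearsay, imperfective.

osazasezag

Attach evidentiality hearsay as- → aszag.
Attach voice causative saz- → sazaszag.
Attach aspect imperfective o- → osazaszag.
Apply epenthesis: osazaszag → osazasezag.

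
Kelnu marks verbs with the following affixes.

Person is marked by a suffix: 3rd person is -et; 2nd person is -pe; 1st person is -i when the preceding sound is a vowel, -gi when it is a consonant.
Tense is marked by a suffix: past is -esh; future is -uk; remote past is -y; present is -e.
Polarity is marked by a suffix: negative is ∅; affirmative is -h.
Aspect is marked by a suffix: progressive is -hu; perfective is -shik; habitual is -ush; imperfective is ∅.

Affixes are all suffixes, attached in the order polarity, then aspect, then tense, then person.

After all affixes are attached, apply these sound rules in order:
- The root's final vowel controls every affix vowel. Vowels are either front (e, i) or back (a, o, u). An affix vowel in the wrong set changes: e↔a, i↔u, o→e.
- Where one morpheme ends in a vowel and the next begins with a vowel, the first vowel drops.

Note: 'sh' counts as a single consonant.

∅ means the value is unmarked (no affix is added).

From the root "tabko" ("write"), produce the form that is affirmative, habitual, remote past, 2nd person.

tabkohushypa

Attach polarity affirmative -h → tabkoh.
Attach aspect habitual -ush → tabkohush.
Attach tense remote past -y → tabkohushy.
Attach person 2nd person -pe → tabkohushype.
Apply vowel harmony: tabkohushype → tabkohushypa.
Vowel deletion: no change.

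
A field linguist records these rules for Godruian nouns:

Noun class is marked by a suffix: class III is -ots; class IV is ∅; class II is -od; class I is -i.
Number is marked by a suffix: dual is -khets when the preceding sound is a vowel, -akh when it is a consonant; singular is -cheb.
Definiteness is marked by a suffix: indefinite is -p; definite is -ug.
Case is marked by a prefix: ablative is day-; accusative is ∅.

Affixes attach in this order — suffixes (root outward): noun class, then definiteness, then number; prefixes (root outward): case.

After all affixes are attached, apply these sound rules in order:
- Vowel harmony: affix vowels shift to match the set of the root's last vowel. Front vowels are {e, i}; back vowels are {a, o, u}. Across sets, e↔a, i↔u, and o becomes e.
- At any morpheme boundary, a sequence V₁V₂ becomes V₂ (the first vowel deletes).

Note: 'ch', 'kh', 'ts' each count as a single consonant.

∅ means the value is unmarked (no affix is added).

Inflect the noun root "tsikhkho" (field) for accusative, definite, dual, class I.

Attach noun class class I -i → tsikhkhoi.
case = accusative: zero marking, form stays tsikhkhoi.
Attach definiteness definite -ug → tsikhkhoiug.
Attach number dual -akh (after consonant 'g') → tsikhkhoiugakh.
Apply vowel harmony: tsikhkhoiugakh → tsikhkhouugakh.
Apply vowel deletion: tsikhkhouugakh → tsikhkhugakh.

tsikhkhugakh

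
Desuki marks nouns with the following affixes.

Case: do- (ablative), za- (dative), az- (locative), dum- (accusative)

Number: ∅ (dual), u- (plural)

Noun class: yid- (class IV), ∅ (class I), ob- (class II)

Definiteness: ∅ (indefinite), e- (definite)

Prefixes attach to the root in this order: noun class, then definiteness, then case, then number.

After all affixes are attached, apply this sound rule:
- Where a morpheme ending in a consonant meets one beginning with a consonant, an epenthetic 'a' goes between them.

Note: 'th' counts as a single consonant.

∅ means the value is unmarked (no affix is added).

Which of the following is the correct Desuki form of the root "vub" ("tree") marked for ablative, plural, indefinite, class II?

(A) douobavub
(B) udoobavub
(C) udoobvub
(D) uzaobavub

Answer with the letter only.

Attach noun class class II ob- → obvub.
definiteness = indefinite: zero marking, form stays obvub.
Attach case ablative do- → doobvub.
Attach number plural u- → udoobvub.
Apply epenthesis: udoobvub → udoobavub.
So the correct form is udoobavub, option (B).
(A) douobavub is wrong: it has the affixes in the wrong order.
(D) uzaobavub is wrong: it uses dative instead of ablative for case.
(C) udoobvub is wrong: it fails to apply the sound rule(s).

B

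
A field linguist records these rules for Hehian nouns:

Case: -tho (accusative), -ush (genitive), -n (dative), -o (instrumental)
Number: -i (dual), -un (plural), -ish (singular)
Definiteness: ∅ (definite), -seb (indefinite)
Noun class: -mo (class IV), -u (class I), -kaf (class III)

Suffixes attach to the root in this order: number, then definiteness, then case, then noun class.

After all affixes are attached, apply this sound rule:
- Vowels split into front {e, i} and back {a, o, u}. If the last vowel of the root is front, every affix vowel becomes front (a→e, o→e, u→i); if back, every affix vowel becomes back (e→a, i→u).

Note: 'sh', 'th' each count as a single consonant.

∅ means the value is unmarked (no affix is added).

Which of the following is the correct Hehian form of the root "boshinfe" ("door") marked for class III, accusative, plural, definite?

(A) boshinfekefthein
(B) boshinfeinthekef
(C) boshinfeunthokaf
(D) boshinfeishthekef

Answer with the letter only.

B

Attach number plural -un → boshinfeun.
definiteness = definite: zero marking, form stays boshinfeun.
Attach case accusative -tho → boshinfeuntho.
Attach noun class class III -kaf → boshinfeunthokaf.
Apply vowel harmony: boshinfeunthokaf → boshinfeinthekef.
So the correct form is boshinfeinthekef, option (B).
(D) boshinfeishthekef is wrong: it uses singular instead of plural for number.
(C) boshinfeunthokaf is wrong: it fails to apply the sound rule(s).
(A) boshinfekefthein is wrong: it has the affixes in the wrong order.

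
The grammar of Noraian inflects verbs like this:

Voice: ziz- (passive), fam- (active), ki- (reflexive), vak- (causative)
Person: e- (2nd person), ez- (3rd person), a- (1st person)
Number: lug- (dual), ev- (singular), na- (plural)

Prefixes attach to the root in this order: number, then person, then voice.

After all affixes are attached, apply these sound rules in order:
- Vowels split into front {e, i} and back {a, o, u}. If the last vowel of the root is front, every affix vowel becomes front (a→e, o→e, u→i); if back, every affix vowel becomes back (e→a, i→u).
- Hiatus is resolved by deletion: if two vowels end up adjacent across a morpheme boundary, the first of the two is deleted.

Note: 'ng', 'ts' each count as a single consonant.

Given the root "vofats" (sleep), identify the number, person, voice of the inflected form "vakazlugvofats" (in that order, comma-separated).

Segment: vak-ez-lug-vofats.
number: lug- → dual.
person: ez- → 3rd person.
voice: vak- → causative.

dual, 3rd person, causative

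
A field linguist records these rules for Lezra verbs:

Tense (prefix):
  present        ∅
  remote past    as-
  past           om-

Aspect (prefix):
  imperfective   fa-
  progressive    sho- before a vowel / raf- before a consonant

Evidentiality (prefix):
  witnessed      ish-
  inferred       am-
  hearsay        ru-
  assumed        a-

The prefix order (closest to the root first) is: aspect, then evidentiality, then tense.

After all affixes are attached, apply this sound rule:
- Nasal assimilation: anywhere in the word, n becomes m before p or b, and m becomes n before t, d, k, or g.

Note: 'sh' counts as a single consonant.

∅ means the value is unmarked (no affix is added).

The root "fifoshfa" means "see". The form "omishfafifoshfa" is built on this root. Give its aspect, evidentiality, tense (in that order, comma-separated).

imperfective, witnessed, past

Segment: om-ish-fa-fifoshfa.
aspect: fa- → imperfective.
evidentiality: ish- → witnessed.
tense: om- → past.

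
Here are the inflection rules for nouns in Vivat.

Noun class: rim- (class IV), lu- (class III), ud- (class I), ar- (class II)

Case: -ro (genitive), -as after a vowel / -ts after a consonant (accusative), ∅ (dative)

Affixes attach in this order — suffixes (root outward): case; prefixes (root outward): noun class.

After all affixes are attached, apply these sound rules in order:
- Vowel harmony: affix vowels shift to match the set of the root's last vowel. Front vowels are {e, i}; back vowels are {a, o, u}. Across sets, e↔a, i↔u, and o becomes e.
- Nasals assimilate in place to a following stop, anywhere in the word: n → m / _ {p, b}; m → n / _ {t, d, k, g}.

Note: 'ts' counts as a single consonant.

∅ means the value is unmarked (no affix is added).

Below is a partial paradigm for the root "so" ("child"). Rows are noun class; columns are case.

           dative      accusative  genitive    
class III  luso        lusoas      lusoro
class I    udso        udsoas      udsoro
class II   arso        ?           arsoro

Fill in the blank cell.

arsoas

Attach noun class class II ar- → arso.
Attach case accusative -as (after vowel 'o') → arsoas.
Vowel harmony: no change.
Nasal assimilation: no change.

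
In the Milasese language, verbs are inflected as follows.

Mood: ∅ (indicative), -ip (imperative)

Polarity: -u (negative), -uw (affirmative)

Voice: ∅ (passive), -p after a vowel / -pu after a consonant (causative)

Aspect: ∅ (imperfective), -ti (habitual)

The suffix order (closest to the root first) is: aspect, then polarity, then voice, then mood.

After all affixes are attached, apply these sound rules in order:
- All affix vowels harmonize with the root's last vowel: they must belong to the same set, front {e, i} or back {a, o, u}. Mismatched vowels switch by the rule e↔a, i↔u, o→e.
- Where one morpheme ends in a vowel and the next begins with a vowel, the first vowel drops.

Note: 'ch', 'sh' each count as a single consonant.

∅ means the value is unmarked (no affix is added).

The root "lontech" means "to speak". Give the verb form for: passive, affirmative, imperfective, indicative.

aspect = imperfective: zero marking, form stays lontech.
Attach polarity affirmative -uw → lontechuw.
voice = passive: zero marking, form stays lontechuw.
mood = indicative: zero marking, form stays lontechuw.
Apply vowel harmony: lontechuw → lontechiw.
Vowel deletion: no change.

lontechiw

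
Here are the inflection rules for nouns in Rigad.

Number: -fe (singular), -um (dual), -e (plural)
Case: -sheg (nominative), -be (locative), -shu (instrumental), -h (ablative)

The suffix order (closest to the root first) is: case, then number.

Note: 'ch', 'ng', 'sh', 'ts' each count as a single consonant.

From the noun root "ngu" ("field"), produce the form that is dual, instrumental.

Attach case instrumental -shu → ngushu.
Attach number dual -um → ngushuum.

ngushuum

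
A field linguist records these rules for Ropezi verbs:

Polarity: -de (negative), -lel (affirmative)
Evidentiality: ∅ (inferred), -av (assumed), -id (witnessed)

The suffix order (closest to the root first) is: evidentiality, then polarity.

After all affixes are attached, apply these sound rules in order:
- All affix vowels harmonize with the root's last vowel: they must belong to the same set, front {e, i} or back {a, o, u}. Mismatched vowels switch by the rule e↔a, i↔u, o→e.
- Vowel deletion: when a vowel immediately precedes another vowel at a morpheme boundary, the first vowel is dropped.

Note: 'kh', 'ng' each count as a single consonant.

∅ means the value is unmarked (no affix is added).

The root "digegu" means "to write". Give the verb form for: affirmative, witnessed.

digegudlal

Attach evidentiality witnessed -id → digeguid.
Attach polarity affirmative -lel → digeguidlel.
Apply vowel harmony: digeguidlel → digeguudlal.
Apply vowel deletion: digeguudlal → digegudlal.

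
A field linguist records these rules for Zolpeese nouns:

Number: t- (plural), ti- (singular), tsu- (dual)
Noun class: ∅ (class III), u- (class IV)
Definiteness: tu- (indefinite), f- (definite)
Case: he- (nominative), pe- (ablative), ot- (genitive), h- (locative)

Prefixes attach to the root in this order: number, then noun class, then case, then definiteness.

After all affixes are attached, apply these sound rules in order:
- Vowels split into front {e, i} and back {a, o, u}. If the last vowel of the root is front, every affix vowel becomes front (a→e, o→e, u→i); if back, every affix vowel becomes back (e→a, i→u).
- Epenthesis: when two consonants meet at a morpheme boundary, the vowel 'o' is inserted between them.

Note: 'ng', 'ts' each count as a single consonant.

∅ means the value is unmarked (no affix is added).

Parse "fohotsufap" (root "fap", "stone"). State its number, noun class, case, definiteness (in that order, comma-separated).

Segment: f-h-tsu-fap.
number: tsu- → dual.
noun class: ∅ → class III.
case: h- → locative.
definiteness: f- → definite.

dual, class III, locative, definite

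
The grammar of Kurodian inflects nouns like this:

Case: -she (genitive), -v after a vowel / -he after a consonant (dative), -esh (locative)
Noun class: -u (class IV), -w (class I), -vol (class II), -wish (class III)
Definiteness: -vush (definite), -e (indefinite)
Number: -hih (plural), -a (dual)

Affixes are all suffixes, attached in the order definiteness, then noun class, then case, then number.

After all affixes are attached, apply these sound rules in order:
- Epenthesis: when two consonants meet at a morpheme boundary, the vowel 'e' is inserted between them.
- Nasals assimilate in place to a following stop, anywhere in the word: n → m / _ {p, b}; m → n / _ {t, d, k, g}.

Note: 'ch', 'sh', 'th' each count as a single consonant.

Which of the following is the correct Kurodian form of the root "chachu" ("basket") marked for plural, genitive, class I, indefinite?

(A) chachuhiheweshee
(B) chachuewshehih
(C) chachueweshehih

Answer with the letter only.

C

Attach definiteness indefinite -e → chachue.
Attach noun class class I -w → chachuew.
Attach case genitive -she → chachuewshe.
Attach number plural -hih → chachuewshehih.
Apply epenthesis: chachuewshehih → chachueweshehih.
Nasal assimilation: no change.
So the correct form is chachueweshehih, option (C).
(A) chachuhiheweshee is wrong: it has the affixes in the wrong order.
(B) chachuewshehih is wrong: it fails to apply the sound rule(s).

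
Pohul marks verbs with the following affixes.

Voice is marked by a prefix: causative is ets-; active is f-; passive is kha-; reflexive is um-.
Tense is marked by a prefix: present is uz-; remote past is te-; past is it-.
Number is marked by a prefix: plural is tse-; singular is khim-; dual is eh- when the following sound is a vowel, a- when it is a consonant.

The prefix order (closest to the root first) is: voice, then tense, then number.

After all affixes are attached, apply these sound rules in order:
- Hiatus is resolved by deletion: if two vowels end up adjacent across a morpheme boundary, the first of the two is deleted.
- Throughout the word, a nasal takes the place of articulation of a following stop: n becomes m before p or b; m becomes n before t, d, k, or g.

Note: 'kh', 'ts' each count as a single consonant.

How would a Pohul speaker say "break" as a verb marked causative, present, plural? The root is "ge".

Attach voice causative ets- → etsge.
Attach tense present uz- → uzetsge.
Attach number plural tse- → tseuzetsge.
Apply vowel deletion: tseuzetsge → tsuzetsge.
Nasal assimilation: no change.

tsuzetsge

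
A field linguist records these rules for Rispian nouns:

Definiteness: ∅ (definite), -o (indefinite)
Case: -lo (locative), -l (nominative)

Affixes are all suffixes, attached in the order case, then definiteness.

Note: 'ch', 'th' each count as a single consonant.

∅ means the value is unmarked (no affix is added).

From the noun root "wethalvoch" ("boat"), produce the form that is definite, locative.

Attach case locative -lo → wethalvochlo.
definiteness = definite: zero marking, form stays wethalvochlo.

wethalvochlo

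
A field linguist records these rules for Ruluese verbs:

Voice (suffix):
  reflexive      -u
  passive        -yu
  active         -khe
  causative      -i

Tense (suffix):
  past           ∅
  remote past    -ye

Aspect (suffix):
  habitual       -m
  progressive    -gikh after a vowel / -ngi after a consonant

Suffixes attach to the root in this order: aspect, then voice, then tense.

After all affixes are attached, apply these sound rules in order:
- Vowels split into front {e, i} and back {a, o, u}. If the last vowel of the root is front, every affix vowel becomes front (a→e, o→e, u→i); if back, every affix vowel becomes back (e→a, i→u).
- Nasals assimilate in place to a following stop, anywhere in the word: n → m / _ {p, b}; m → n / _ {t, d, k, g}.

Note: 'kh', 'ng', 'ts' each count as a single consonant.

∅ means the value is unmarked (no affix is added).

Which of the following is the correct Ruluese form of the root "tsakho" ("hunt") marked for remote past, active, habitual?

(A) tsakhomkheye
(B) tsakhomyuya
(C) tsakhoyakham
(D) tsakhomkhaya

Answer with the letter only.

D

Attach aspect habitual -m → tsakhom.
Attach voice active -khe → tsakhomkhe.
Attach tense remote past -ye → tsakhomkheye.
Apply vowel harmony: tsakhomkheye → tsakhomkhaya.
Nasal assimilation: no change.
So the correct form is tsakhomkhaya, option (D).
(A) tsakhomkheye is wrong: it fails to apply the sound rule(s).
(B) tsakhomyuya is wrong: it uses passive instead of active for voice.
(C) tsakhoyakham is wrong: it has the affixes in the wrong order.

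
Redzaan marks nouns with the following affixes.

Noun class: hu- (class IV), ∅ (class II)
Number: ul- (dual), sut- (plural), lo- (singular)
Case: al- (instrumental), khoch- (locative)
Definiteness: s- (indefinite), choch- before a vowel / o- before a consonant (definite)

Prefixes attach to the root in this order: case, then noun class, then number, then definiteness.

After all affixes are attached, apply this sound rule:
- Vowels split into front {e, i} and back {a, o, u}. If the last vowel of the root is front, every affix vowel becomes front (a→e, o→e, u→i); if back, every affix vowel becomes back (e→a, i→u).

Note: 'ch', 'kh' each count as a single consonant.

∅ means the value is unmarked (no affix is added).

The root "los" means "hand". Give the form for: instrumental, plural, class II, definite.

Attach case instrumental al- → allos.
noun class = class II: zero marking, form stays allos.
Attach number plural sut- → sutallos.
Attach definiteness definite o- (before consonant 's') → osutallos.
Vowel harmony: no change.

osutallos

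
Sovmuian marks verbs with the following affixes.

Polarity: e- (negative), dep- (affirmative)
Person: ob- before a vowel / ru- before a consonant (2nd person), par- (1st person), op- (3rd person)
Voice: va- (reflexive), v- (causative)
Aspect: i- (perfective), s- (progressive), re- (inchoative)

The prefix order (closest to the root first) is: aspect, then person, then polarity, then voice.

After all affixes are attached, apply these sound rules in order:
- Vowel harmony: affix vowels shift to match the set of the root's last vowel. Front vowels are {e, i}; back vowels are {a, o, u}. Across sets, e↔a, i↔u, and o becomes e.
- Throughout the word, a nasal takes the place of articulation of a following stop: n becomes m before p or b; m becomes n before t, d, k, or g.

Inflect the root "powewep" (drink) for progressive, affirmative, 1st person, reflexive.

Attach aspect progressive s- → spowewep.
Attach person 1st person par- → parspowewep.
Attach polarity affirmative dep- → depparspowewep.
Attach voice reflexive va- → vadepparspowewep.
Apply vowel harmony: vadepparspowewep → vedepperspowewep.
Nasal assimilation: no change.

vedepperspowewep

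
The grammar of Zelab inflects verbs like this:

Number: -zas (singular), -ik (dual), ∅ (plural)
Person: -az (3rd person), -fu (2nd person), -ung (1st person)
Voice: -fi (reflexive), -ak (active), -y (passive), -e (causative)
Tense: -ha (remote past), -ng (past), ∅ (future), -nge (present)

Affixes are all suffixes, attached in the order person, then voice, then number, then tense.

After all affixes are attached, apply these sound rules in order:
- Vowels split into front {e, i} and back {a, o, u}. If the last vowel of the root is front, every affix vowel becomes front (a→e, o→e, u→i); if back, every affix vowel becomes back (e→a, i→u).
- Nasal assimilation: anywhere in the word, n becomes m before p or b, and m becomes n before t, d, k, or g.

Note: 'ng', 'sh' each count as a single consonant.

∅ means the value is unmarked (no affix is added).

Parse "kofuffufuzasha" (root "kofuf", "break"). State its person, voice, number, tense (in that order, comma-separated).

Segment: kofuf-fu-fi-zas-ha.
person: -fu → 2nd person.
voice: -fi → reflexive.
number: -zas → singular.
tense: -ha → remote past.

2nd person, reflexive, singular, remote past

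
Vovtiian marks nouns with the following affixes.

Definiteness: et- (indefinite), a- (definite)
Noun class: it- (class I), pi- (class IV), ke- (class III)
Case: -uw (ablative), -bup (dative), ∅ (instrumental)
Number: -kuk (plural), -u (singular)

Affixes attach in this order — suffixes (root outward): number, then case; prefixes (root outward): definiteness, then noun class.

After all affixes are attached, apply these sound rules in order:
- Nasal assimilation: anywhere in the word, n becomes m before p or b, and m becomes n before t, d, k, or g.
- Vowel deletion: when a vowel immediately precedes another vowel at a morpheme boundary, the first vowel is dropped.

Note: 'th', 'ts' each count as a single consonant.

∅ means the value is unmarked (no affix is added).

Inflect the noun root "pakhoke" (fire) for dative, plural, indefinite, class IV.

Attach definiteness indefinite et- → etpakhoke.
Attach noun class class IV pi- → pietpakhoke.
Attach number plural -kuk → pietpakhokekuk.
Attach case dative -bup → pietpakhokekukbup.
Nasal assimilation: no change.
Apply vowel deletion: pietpakhokekukbup → petpakhokekukbup.

petpakhokekukbup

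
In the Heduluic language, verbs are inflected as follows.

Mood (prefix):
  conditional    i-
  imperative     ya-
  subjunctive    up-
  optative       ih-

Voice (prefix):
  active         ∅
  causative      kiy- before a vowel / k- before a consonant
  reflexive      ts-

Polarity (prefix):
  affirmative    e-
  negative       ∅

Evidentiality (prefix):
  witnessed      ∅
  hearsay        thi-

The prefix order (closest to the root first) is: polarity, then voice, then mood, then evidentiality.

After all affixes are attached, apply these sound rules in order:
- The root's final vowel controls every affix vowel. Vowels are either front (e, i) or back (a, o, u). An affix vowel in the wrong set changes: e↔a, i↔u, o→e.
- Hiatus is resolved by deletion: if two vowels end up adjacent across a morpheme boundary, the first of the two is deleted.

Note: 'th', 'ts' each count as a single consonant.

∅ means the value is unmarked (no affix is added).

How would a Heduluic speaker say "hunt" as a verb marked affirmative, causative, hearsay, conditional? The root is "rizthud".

thukuyarizthud

Attach polarity affirmative e- → erizthud.
Attach voice causative kiy- (before vowel 'e') → kiyerizthud.
Attach mood conditional i- → ikiyerizthud.
Attach evidentiality hearsay thi- → thiikiyerizthud.
Apply vowel harmony: thiikiyerizthud → thuukuyarizthud.
Apply vowel deletion: thuukuyarizthud → thukuyarizthud.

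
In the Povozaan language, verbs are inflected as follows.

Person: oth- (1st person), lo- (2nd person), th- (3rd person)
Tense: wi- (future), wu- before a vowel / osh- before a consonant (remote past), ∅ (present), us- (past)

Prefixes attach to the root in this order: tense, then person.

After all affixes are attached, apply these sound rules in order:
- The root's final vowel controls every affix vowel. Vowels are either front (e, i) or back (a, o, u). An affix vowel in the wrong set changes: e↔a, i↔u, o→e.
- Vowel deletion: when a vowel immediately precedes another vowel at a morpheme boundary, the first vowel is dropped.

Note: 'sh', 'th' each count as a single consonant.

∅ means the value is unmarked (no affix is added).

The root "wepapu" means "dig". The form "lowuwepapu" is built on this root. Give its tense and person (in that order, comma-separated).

future, 2nd person

Segment: lo-wi-wepapu.
tense: wi- → future.
person: lo- → 2nd person.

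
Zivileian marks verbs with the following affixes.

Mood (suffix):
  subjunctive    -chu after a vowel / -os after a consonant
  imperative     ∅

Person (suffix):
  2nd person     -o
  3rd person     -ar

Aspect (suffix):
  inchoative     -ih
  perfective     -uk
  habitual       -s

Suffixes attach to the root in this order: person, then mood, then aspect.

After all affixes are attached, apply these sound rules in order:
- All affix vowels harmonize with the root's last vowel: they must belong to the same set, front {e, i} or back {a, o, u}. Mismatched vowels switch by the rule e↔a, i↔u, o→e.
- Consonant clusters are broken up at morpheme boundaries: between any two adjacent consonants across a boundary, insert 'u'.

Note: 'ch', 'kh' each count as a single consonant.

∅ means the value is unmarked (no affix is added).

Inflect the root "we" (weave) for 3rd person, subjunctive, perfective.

Attach person 3rd person -ar → wear.
Attach mood subjunctive -os (after consonant 'r') → wearos.
Attach aspect perfective -uk → wearosuk.
Apply vowel harmony: wearosuk → weeresik.
Epenthesis: no change.

weeresik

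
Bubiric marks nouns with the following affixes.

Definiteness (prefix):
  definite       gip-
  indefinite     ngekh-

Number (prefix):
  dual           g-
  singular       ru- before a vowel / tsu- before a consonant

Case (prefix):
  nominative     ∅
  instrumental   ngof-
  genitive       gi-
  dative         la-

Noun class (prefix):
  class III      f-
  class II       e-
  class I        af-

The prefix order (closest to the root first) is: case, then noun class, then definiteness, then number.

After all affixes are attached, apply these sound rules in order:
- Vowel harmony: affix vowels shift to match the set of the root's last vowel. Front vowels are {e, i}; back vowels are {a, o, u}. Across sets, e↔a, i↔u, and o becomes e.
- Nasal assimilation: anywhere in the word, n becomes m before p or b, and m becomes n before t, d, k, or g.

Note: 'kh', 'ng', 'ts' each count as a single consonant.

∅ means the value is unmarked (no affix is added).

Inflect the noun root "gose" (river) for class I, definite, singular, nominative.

case = nominative: zero marking, form stays gose.
Attach noun class class I af- → afgose.
Attach definiteness definite gip- → gipafgose.
Attach number singular tsu- (before consonant 'g') → tsugipafgose.
Apply vowel harmony: tsugipafgose → tsigipefgose.
Nasal assimilation: no change.

tsigipefgose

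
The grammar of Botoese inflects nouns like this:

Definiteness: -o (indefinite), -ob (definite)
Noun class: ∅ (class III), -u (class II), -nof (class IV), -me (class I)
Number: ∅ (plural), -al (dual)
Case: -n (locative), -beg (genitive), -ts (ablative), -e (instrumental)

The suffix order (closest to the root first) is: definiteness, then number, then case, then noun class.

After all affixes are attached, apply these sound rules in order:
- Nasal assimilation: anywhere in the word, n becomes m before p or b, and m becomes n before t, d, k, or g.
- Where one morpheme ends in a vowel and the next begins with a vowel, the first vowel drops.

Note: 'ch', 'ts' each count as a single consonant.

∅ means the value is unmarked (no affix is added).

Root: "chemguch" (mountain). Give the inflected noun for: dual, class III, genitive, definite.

chenguchobalbeg

Attach definiteness definite -ob → chemguchob.
Attach number dual -al → chemguchobal.
Attach case genitive -beg → chemguchobalbeg.
noun class = class III: zero marking, form stays chemguchobalbeg.
Apply nasal assimilation: chemguchobalbeg → chenguchobalbeg.
Vowel deletion: no change.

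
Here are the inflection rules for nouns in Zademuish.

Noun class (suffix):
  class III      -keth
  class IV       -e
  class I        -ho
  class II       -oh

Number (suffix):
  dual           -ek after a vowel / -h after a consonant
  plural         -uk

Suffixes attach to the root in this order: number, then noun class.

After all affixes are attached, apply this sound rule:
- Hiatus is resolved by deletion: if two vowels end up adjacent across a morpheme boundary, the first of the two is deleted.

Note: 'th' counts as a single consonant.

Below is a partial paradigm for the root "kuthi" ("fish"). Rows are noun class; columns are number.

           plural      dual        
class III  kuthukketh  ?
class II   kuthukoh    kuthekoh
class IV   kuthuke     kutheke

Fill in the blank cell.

Attach number dual -ek (after vowel 'i') → kuthiek.
Attach noun class class III -keth → kuthiekketh.
Apply vowel deletion: kuthiekketh → kuthekketh.

kuthekketh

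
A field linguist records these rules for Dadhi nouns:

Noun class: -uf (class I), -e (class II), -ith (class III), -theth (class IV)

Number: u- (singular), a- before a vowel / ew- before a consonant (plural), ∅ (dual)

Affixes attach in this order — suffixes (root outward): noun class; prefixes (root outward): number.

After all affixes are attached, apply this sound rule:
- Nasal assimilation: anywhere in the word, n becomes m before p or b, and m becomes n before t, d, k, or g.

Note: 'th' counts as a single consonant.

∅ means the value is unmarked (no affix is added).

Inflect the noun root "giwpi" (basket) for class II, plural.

Attach noun class class II -e → giwpie.
Attach number plural ew- (before consonant 'g') → ewgiwpie.
Nasal assimilation: no change.

ewgiwpie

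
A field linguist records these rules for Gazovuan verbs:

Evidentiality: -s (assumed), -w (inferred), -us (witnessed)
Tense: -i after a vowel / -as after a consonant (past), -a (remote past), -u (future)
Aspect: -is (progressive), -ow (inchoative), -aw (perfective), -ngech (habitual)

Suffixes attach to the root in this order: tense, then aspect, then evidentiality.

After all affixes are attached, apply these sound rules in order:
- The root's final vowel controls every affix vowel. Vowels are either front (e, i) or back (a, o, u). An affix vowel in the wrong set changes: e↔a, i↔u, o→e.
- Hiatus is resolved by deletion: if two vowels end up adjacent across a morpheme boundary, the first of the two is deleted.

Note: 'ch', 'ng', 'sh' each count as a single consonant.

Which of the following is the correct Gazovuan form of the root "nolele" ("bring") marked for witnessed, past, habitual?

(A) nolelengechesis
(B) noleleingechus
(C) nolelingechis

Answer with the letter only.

Attach tense past -i (after vowel 'e') → nolelei.
Attach aspect habitual -ngech → noleleingech.
Attach evidentiality witnessed -us → noleleingechus.
Apply vowel harmony: noleleingechus → noleleingechis.
Apply vowel deletion: noleleingechis → nolelingechis.
So the correct form is nolelingechis, option (C).
(B) noleleingechus is wrong: it fails to apply the sound rule(s).
(A) nolelengechesis is wrong: it has the affixes in the wrong order.

C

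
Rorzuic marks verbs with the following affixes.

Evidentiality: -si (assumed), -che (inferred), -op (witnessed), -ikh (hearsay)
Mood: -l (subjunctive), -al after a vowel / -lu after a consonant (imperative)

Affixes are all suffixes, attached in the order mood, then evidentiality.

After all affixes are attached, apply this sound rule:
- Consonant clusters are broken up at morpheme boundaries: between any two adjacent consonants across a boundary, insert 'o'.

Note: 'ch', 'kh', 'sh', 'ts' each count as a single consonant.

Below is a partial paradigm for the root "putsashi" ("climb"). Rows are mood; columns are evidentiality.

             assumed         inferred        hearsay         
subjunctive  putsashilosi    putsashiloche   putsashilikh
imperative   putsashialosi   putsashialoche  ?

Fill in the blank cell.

putsashialikh

Attach mood imperative -al (after vowel 'i') → putsashial.
Attach evidentiality hearsay -ikh → putsashialikh.
Epenthesis: no change.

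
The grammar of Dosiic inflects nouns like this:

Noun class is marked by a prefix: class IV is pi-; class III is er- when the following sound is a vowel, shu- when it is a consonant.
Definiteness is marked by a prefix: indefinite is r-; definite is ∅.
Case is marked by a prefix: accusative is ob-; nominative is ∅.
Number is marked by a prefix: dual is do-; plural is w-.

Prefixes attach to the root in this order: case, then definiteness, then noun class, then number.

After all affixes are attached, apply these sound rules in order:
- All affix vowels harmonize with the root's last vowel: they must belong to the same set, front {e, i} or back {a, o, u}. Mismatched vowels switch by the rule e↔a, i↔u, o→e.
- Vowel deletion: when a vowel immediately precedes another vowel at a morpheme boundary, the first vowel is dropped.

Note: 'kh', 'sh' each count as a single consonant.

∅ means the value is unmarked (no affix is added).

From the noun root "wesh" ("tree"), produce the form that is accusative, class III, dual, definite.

derebwesh

Attach case accusative ob- → obwesh.
definiteness = definite: zero marking, form stays obwesh.
Attach noun class class III er- (before vowel 'o') → erobwesh.
Attach number dual do- → doerobwesh.
Apply vowel harmony: doerobwesh → deerebwesh.
Apply vowel deletion: deerebwesh → derebwesh.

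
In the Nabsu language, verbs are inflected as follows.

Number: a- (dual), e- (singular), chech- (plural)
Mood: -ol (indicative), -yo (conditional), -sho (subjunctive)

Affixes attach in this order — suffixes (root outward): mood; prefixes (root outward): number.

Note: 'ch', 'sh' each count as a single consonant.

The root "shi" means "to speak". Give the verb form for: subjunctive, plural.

Attach number plural chech- → chechshi.
Attach mood subjunctive -sho → chechshisho.

chechshisho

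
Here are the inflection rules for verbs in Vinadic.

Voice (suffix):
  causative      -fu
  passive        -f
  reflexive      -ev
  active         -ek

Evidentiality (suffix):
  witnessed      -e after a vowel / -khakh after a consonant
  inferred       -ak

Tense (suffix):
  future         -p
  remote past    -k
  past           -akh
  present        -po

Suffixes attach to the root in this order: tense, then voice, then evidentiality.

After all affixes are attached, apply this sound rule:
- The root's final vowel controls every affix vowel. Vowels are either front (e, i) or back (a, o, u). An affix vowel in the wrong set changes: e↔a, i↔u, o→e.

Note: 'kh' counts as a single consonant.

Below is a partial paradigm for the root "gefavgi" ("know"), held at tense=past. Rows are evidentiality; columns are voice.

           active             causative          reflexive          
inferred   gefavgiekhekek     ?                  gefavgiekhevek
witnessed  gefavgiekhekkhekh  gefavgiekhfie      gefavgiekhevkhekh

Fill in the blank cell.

Attach tense past -akh → gefavgiakh.
Attach voice causative -fu → gefavgiakhfu.
Attach evidentiality inferred -ak → gefavgiakhfuak.
Apply vowel harmony: gefavgiakhfuak → gefavgiekhfiek.

gefavgiekhfiek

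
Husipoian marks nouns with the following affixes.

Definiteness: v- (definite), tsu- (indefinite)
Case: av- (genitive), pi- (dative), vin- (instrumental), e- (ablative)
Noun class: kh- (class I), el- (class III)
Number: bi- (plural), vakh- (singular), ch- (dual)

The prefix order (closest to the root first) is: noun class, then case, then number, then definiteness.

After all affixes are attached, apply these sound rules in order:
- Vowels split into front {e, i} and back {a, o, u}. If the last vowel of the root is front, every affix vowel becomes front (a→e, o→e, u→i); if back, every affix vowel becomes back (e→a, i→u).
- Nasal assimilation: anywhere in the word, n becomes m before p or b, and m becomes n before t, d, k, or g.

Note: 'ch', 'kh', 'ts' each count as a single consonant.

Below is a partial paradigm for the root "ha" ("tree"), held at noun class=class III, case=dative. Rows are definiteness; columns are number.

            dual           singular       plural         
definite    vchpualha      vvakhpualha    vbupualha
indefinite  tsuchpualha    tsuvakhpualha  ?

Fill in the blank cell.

Attach noun class class III el- → elha.
Attach case dative pi- → pielha.
Attach number plural bi- → bipielha.
Attach definiteness indefinite tsu- → tsubipielha.
Apply vowel harmony: tsubipielha → tsubupualha.
Nasal assimilation: no change.

tsubupualha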